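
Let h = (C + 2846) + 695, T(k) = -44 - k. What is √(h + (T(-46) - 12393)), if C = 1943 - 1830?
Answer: I*√8737 ≈ 93.472*I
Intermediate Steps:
C = 113
h = 3654 (h = (113 + 2846) + 695 = 2959 + 695 = 3654)
√(h + (T(-46) - 12393)) = √(3654 + ((-44 - 1*(-46)) - 12393)) = √(3654 + ((-44 + 46) - 12393)) = √(3654 + (2 - 12393)) = √(3654 - 12391) = √(-8737) = I*√8737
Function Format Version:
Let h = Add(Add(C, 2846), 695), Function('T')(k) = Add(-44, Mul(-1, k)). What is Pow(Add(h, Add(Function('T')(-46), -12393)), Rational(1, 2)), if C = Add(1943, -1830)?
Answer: Mul(I, Pow(8737, Rational(1, 2))) ≈ Mul(93.472, I)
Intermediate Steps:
C = 113
h = 3654 (h = Add(Add(113, 2846), 695) = Add(2959, 695) = 3654)
Pow(Add(h, Add(Function('T')(-46), -12393)), Rational(1, 2)) = Pow(Add(3654, Add(Add(-44, Mul(-1, -46)), -12393)), Rational(1, 2)) = Pow(Add(3654, Add(Add(-44, 46), -12393)), Rational(1, 2)) = Pow(Add(3654, Add(2, -12393)), Rational(1, 2)) = Pow(Add(3654, -12391), Rational(1, 2)) = Pow(-8737, Rational(1, 2)) = Mul(I, Pow(8737, Rational(1, 2)))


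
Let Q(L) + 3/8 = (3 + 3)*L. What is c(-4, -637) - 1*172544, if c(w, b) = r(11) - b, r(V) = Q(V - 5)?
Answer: -1374971/8 ≈ -1.7187e+5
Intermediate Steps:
Q(L) = -3/8 + 6*L (Q(L) = -3/8 + (3 + 3)*L = -3/8 + 6*L)
r(V) = -243/8 + 6*V (r(V) = -3/8 + 6*(V - 5) = -3/8 + 6*(-5 + V) = -3/8 + (-30 + 6*V) = -243/8 + 6*V)
c(w, b) = 285/8 - b (c(w, b) = (-243/8 + 6*11) - b = (-243/8 + 66) - b = 285/8 - b)
c(-4, -637) - 1*172544 = (285/8 - 1*(-637)) - 1*172544 = (285/8 + 637) - 172544 = 5381/8 - 172544 = -1374971/8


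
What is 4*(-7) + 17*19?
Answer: 295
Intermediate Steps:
4*(-7) + 17*19 = -28 + 323 = 295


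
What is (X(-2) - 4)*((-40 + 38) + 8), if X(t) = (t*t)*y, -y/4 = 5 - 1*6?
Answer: 72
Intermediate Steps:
y = 4 (y = -4*(5 - 1*6) = -4*(5 - 6) = -4*(-1) = 4)
X(t) = 4*t² (X(t) = (t*t)*4 = t²*4 = 4*t²)
(X(-2) - 4)*((-40 + 38) + 8) = (4*(-2)² - 4)*((-40 + 38) + 8) = (4*4 - 4)*(-2 + 8) = (16 - 4)*6 = 12*6 = 72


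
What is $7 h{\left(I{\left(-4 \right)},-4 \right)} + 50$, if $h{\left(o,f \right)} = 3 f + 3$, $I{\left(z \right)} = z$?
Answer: $-13$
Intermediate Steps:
$h{\left(o,f \right)} = 3 + 3 f$
$7 h{\left(I{\left(-4 \right)},-4 \right)} + 50 = 7 \left(3 + 3 \left(-4\right)\right) + 50 = 7 \left(3 - 12\right) + 50 = 7 \left(-9\right) + 50 = -63 + 50 = -13$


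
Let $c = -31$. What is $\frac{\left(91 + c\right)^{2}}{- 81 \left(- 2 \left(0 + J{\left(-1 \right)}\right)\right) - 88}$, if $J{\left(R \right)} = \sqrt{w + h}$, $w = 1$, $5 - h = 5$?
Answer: $\frac{1800}{37} \approx 48.649$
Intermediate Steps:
$h = 0$ ($h = 5 - 5 = 0$)
$J{\left(R \right)} = 1$ ($J{\left(R \right)} = \sqrt{1 + 0} = \sqrt{1} = 1$)
$\frac{\left(91 + c\right)^{2}}{- 81 \left(- 2 \left(0 + J{\left(-1 \right)}\right)\right) - 88} = \frac{\left(91 - 31\right)^{2}}{- 81 \left(- 2 \left(0 + 1\right)\right) - 88} = \frac{60^{2}}{- 81 \left(\left(-2\right) 1\right) - 88} = \frac{3600}{\left(-81\right) \left(-2\right) - 88} = \frac{3600}{162 - 88} = \frac{3600}{74} = 3600 \cdot \frac{1}{74} = \frac{1800}{37}$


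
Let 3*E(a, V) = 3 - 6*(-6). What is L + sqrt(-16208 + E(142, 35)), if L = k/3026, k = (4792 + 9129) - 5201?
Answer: 4360/1513 + I*sqrt(16195) ≈ 2.8817 + 127.26*I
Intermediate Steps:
k = 8720 (k = 13921 - 5201 = 8720)
E(a, V) = 13 (E(a, V) = (3 - 6*(-6))/3 = (3 + 36)/3 = (1/3)*39 = 13)
L = 4360/1513 (L = 8720/3026 = 8720*(1/3026) = 4360/1513 ≈ 2.8817)
L + sqrt(-16208 + E(142, 35)) = 4360/1513 + sqrt(-16208 + 13) = 4360/1513 + sqrt(-16195) = 4360/1513 + I*sqrt(16195)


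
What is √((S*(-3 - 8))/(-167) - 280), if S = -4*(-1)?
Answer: 2*I*√1950393/167 ≈ 16.725*I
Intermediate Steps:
S = 4
√((S*(-3 - 8))/(-167) - 280) = √((4*(-3 - 8))/(-167) - 280) = √((4*(-11))*(-1/167) - 280) = √(-44*(-1/167) - 280) = √(44/167 - 280) = √(-46716/167) = 2*I*√1950393/167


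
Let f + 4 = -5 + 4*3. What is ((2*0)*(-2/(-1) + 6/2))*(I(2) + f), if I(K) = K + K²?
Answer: 0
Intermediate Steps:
f = 3 (f = -4 + (-5 + 4*3) = -4 + (-5 + 12) = -4 + 7 = 3)
((2*0)*(-2/(-1) + 6/2))*(I(2) + f) = ((2*0)*(-2/(-1) + 6/2))*(2*(1 + 2) + 3) = (0*(-2*(-1) + 6*(½)))*(2*3 + 3) = (0*(2 + 3))*(6 + 3) = (0*5)*9 = 0*9 = 0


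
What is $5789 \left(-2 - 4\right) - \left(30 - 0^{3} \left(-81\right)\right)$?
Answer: $-34764$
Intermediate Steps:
$5789 \left(-2 - 4\right) - \left(30 - 0^{3} \left(-81\right)\right) = 5789 \left(-6\right) + \left(-30 + 0 \left(-81\right)\right) = -34734 + \left(-30 + 0\right) = -34734 - 30 = -34764$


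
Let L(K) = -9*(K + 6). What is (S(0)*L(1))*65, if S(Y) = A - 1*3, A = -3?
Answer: 24570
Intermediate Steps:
S(Y) = -6 (S(Y) = -3 - 1*3 = -3 - 3 = -6)
L(K) = -54 - 9*K (L(K) = -9*(6 + K) = -54 - 9*K)
(S(0)*L(1))*65 = -6*(-54 - 9*1)*65 = -6*(-54 - 9)*65 = -6*(-63)*65 = 378*65 = 24570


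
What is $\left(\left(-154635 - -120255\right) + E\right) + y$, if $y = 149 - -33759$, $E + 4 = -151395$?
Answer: $-151871$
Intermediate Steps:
$E = -151399$ ($E = -4 - 151395 = -151399$)
$y = 33908$ ($y = 149 + 33759 = 33908$)
$\left(\left(-154635 - -120255\right) + E\right) + y = \left(\left(-154635 - -120255\right) - 151399\right) + 33908 = \left(\left(-154635 + 120255\right) - 151399\right) + 33908 = \left(-34380 - 151399\right) + 33908 = -185779 + 33908 = -151871$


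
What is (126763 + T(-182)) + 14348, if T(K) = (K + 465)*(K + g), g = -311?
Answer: 1592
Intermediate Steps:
T(K) = (-311 + K)*(465 + K) (T(K) = (K + 465)*(K - 311) = (465 + K)*(-311 + K) = (-311 + K)*(465 + K))
(126763 + T(-182)) + 14348 = (126763 + (-144615 + (-182)² + 154*(-182))) + 14348 = (126763 + (-144615 + 33124 - 28028)) + 14348 = (126763 - 139519) + 14348 = -12756 + 14348 = 1592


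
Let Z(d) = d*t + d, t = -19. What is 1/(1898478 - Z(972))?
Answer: 1/1915974 ≈ 5.2193e-7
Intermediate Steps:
Z(d) = -18*d (Z(d) = d*(-19) + d = -19*d + d = -18*d)
1/(1898478 - Z(972)) = 1/(1898478 - (-18)*972) = 1/(1898478 - 1*(-17496)) = 1/(1898478 + 17496) = 1/1915974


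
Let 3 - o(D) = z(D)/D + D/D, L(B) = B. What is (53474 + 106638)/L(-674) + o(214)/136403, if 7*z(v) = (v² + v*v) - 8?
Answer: -8179003974510/34429890439 ≈ -237.56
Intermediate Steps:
z(v) = -8/7 + 2*v²/7 (z(v) = ((v² + v*v) - 8)/7 = ((v² + v²) - 8)/7 = (2*v² - 8)/7 = (-8 + 2*v²)/7 = -8/7 + 2*v²/7)
o(D) = 2 - (-8/7 + 2*D²/7)/D (o(D) = 3 - ((-8/7 + 2*D²/7)/D + D/D) = 3 - ((-8/7 + 2*D²/7)/D + 1) = 3 - (1 + (-8/7 + 2*D²/7)/D) = 3 + (-1 - (-8/7 + 2*D²/7)/D) = 2 - (-8/7 + 2*D²/7)/D)
(53474 + 106638)/L(-674) + o(214)/136403 = (53474 + 106638)/(-674) + (2 - 2/7*214 + (8/7)/214)/136403 = 160112*(-1/674) + (2 - 428/7 + (8/7)*(1/214))*(1/136403) = -80056/337 + (2 - 428/7 + 4/749)*(1/136403) = -80056/337 - 44294/749*1/136403 = -80056/337 - 44294/102165847 = -8179003974510/34429890439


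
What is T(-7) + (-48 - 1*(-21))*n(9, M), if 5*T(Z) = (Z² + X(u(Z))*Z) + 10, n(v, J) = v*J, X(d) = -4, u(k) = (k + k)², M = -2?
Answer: 2517/5 ≈ 503.40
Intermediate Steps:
u(k) = 4*k² (u(k) = (2*k)² = 4*k²)
n(v, J) = J*v
T(Z) = 2 - 4*Z/5 + Z²/5 (T(Z) = ((Z² - 4*Z) + 10)/5 = (10 + Z² - 4*Z)/5 = 2 - 4*Z/5 + Z²/5)
T(-7) + (-48 - 1*(-21))*n(9, M) = (2 - ⅘*(-7) + (⅕)*(-7)²) + (-48 - 1*(-21))*(-2*9) = (2 + 28/5 + (⅕)*49) + (-48 + 21)*(-18) = (2 + 28/5 + 49/5) - 27*(-18) = 87/5 + 486 = 2517/5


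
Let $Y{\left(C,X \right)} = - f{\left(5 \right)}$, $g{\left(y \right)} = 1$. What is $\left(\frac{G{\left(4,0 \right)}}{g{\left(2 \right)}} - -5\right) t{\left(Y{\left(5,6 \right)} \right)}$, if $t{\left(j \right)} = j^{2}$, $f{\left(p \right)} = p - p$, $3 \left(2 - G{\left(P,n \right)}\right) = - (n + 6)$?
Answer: $0$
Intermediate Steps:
$G{\left(P,n \right)} = 4 + \frac{n}{3}$ ($G{\left(P,n \right)} = 2 - \frac{\left(-1\right) \left(n + 6\right)}{3} = 2 - \frac{\left(-1\right) \left(6 + n\right)}{3} = 2 - \frac{-6 - n}{3} = 2 + \left(2 + \frac{n}{3}\right) = 4 + \frac{n}{3}$)
$f{\left(p \right)} = 0$
$Y{\left(C,X \right)} = 0$ ($Y{\left(C,X \right)} = \left(-1\right) 0 = 0$)
$\left(\frac{G{\left(4,0 \right)}}{g{\left(2 \right)}} - -5\right) t{\left(Y{\left(5,6 \right)} \right)} = \left(\frac{4 + \frac{1}{3} \cdot 0}{1} - -5\right) 0^{2} = \left(\left(4 + 0\right) 1 + 5\right) 0 = \left(4 \cdot 1 + 5\right) 0 = \left(4 + 5\right) 0 = 9 \cdot 0 = 0$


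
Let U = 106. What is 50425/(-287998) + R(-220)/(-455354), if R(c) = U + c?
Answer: -603378781/3451080034 ≈ -0.17484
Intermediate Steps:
R(c) = 106 + c
50425/(-287998) + R(-220)/(-455354) = 50425/(-287998) + (106 - 220)/(-455354) = 50425*(-1/287998) - 114*(-1/455354) = -50425/287998 + 3/11983 = -603378781/3451080034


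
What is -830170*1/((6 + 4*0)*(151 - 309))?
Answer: 415085/474 ≈ 875.71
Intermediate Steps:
-830170*1/((6 + 4*0)*(151 - 309)) = -830170*(-1/(158*(6 + 0))) = -830170/(6*(-158)) = -830170/(-948) = -830170*(-1/948) = 415085/474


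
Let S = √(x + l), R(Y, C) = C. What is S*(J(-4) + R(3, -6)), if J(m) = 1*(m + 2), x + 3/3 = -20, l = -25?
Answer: -8*I*√46 ≈ -54.259*I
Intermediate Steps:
x = -21 (x = -1 - 20 = -21)
J(m) = 2 + m (J(m) = 1*(2 + m) = 2 + m)
S = I*√46 (S = √(-21 - 25) = √(-46) = I*√46 ≈ 6.7823*I)
S*(J(-4) + R(3, -6)) = (I*√46)*((2 - 4) - 6) = (I*√46)*(-2 - 6) = (I*√46)*(-8) = -8*I*√46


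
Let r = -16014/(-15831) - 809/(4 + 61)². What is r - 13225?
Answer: -294837389168/22295325 ≈ -13224.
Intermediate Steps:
r = 18283957/22295325 (r = -16014*(-1/15831) - 809/(65²) = 5338/5277 - 809/4225 = 18283957/22295325 ≈ 0.82008)
r - 13225 = 18283957/22295325 - 13225 = -294837389168/22295325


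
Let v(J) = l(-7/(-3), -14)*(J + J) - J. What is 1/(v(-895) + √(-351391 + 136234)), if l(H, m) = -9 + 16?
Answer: -11635/135588382 - I*√215157/135588382 ≈ -8.5811e-5 - 3.421e-6*I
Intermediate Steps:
l(H, m) = 7
v(J) = 13*J (v(J) = 7*(J + J) - J = 7*(2*J) - J = 14*J - J = 13*J)
1/(v(-895) + √(-351391 + 136234)) = 1/(13*(-895) + √(-351391 + 136234)) = 1/(-11635 + √(-215157)) = 1/(-11635 + I*√215157)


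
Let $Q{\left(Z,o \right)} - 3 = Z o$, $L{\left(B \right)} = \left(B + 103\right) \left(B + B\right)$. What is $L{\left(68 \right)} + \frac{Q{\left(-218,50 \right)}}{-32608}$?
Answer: $\frac{758342545}{32608} \approx 23256.0$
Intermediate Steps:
$L{\left(B \right)} = 2 B \left(103 + B\right)$ ($L{\left(B \right)} = \left(103 + B\right) 2 B = 2 B \left(103 + B\right)$)
$Q{\left(Z,o \right)} = 3 + Z o$
$L{\left(68 \right)} + \frac{Q{\left(-218,50 \right)}}{-32608} = 2 \cdot 68 \left(103 + 68\right) + \frac{3 - 10900}{-32608} = 2 \cdot 68 \cdot 171 + \left(3 - 10900\right) \left(- \frac{1}{32608}\right) = 23256 - - \frac{10897}{32608} = 23256 + \frac{10897}{32608} = \frac{758342545}{32608}$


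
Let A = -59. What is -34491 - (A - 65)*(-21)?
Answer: -37095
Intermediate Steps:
-34491 - (A - 65)*(-21) = -34491 - (-59 - 65)*(-21) = -34491 - (-124)*(-21) = -34491 - 1*2604 = -34491 - 2604 = -37095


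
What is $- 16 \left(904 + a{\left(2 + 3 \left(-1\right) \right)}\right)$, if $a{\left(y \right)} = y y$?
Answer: $-14480$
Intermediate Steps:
$a{\left(y \right)} = y^{2}$
$- 16 \left(904 + a{\left(2 + 3 \left(-1\right) \right)}\right) = - 16 \left(904 + \left(2 + 3 \left(-1\right)\right)^{2}\right) = - 16 \left(904 + \left(2 - 3\right)^{2}\right) = - 16 \left(904 + \left(-1\right)^{2}\right) = - 16 \left(904 + 1\right) = \left(-16\right) 905 = -14480$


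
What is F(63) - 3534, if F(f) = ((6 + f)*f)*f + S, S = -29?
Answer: 270298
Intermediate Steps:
F(f) = -29 + f²*(6 + f) (F(f) = ((6 + f)*f)*f - 29 = (f*(6 + f))*f - 29 = f²*(6 + f) - 29 = -29 + f²*(6 + f))
F(63) - 3534 = (-29 + 63³ + 6*63²) - 3534 = (-29 + 250047 + 6*3969) - 3534 = (-29 + 250047 + 23814) - 3534 = 273832 - 3534 = 270298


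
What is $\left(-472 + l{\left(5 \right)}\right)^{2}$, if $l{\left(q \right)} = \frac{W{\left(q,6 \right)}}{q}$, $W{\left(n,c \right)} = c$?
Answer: $\frac{5541316}{25} \approx 2.2165 \cdot 10^{5}$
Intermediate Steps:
$l{\left(q \right)} = \frac{6}{q}$
$\left(-472 + l{\left(5 \right)}\right)^{2} = \left(-472 + \frac{6}{5}\right)^{2} = \left(- \frac{2354}{5}\right)^{2} = \frac{5541316}{25}$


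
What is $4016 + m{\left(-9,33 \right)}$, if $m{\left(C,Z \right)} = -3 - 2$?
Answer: $4011$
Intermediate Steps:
$m{\left(C,Z \right)} = -5$ ($m{\left(C,Z \right)} = -3 - 2 = -5$)
$4016 + m{\left(-9,33 \right)} = 4016 - 5 = 4011$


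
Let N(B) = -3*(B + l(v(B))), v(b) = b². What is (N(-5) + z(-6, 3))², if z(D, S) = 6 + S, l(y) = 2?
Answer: 324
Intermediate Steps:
N(B) = -6 - 3*B (N(B) = -3*(B + 2) = -3*(2 + B) = -6 - 3*B)
(N(-5) + z(-6, 3))² = ((-6 - 3*(-5)) + (6 + 3))² = ((-6 + 15) + 9)² = (9 + 9)² = 18² = 324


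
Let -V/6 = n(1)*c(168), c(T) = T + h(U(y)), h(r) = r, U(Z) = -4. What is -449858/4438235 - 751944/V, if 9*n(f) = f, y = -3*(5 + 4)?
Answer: 1251470622887/181967635 ≈ 6877.4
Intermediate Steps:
y = -27 (y = -3*9 = -27)
n(f) = f/9
c(T) = -4 + T (c(T) = T - 4 = -4 + T)
V = -328/3 (V = -6*(⅑)*1*(-4 + 168) = -2*164/3 = -6*164/9 = -328/3 ≈ -109.33)
-449858/4438235 - 751944/V = -449858/4438235 - 751944/(-328/3) = -449858*1/4438235 - 751944*(-3/328) = -449858/4438235 + 281979/41 = 1251470622887/181967635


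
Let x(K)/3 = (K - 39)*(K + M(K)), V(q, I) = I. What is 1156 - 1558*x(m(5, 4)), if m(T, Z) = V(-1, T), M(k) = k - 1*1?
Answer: 1431400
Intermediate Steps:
M(k) = -1 + k (M(k) = k - 1 = -1 + k)
m(T, Z) = T
x(K) = 3*(-1 + 2*K)*(-39 + K) (x(K) = 3*((K - 39)*(K + (-1 + K))) = 3*((-39 + K)*(-1 + 2*K)) = 3*((-1 + 2*K)*(-39 + K)) = 3*(-1 + 2*K)*(-39 + K))
1156 - 1558*x(m(5, 4)) = 1156 - 1558*(117 - 237*5 + 6*5²) = 1156 - 1558*(117 - 1185 + 6*25) = 1156 - 1558*(117 - 1185 + 150) = 1156 - 1558*(-918) = 1156 + 1430244 = 1431400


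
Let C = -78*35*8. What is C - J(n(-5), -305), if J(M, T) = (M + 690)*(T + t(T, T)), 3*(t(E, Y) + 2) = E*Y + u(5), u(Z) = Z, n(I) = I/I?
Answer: -21237613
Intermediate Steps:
n(I) = 1
C = -21840 (C = -2730*8 = -21840)
t(E, Y) = -⅓ + E*Y/3 (t(E, Y) = -2 + (E*Y + 5)/3 = -2 + (5 + E*Y)/3 = -2 + (5/3 + E*Y/3) = -⅓ + E*Y/3)
J(M, T) = (690 + M)*(-⅓ + T + T²/3) (J(M, T) = (M + 690)*(T + (-⅓ + T*T/3)) = (690 + M)*(T + (-⅓ + T²/3)) = (690 + M)*(-⅓ + T + T²/3))
C - J(n(-5), -305) = -21840 - (-230 + 230*(-305)² + 690*(-305) + 1*(-305) + (⅓)*1*(-1 + (-305)²)) = -21840 - (-230 + 230*93025 - 210450 - 305 + (⅓)*1*(-1 + 93025)) = -21840 - (-230 + 21395750 - 210450 - 305 + (⅓)*1*93024) = -21840 - (-230 + 21395750 - 210450 - 305 + 31008) = -21840 - 1*21215773 = -21840 - 21215773 = -21237613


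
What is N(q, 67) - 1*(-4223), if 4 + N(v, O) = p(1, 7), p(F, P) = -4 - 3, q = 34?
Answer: 4212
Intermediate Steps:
p(F, P) = -7
N(v, O) = -11 (N(v, O) = -4 - 7 = -11)
N(q, 67) - 1*(-4223) = -11 - 1*(-4223) = -11 + 4223 = 4212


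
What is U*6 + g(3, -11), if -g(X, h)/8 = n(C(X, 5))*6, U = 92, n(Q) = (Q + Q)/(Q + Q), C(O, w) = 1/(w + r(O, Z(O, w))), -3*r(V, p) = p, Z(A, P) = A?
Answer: 504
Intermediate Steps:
r(V, p) = -p/3
C(O, w) = 1/(w - O/3)
n(Q) = 1 (n(Q) = (2*Q)/((2*Q)) = (2*Q)*(1/(2*Q)) = 1)
g(X, h) = -48 (g(X, h) = -8*6 = -48)
U*6 + g(3, -11) = 92*6 - 48 = 552 - 48 = 504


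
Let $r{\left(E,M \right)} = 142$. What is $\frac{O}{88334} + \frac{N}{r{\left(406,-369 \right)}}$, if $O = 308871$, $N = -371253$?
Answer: $- \frac{8187600705}{3135857} \approx -2611.0$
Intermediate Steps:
$\frac{O}{88334} + \frac{N}{r{\left(406,-369 \right)}} = \frac{308871}{88334} - \frac{371253}{142} = - \frac{8187600705}{3135857}$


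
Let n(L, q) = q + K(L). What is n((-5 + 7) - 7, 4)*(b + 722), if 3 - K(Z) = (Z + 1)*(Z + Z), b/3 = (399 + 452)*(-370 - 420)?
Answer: 66532884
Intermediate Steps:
b = -2016870 (b = 3*((399 + 452)*(-370 - 420)) = 3*(851*(-790)) = 3*(-672290) = -2016870)
K(Z) = 3 - 2*Z*(1 + Z) (K(Z) = 3 - (Z + 1)*(Z + Z) = 3 - (1 + Z)*2*Z = 3 - 2*Z*(1 + Z))
n(L, q) = 3 + q - 2*L - 2*L**2 (n(L, q) = q + (3 - 2*L - 2*L**2) = 3 + q - 2*L - 2*L**2)
n((-5 + 7) - 7, 4)*(b + 722) = (3 + 4 - 2*((-5 + 7) - 7) - 2*((-5 + 7) - 7)**2)*(-2016870 + 722) = (3 + 4 - 2*(2 - 7) - 2*(2 - 7)**2)*(-2016148) = (3 + 4 - 2*(-5) - 2*(-5)**2)*(-2016148) = (3 + 4 + 10 - 2*25)*(-2016148) = (3 + 4 + 10 - 50)*(-2016148) = -33*(-2016148) = 66532884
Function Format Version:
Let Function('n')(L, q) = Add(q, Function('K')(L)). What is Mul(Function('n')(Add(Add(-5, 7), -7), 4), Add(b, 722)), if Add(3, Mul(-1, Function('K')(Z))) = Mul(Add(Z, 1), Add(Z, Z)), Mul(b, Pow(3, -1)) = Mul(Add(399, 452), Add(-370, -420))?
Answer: 66532884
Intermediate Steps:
b = -2016870 (b = Mul(3, Mul(Add(399, 452), Add(-370, -420))) = Mul(3, Mul(851, -790)) = Mul(3, -672290) = -2016870)
Function('K')(Z) = Add(3, Mul(-2, Z, Add(1, Z))) (Function('K')(Z) = Add(3, Mul(-1, Mul(Add(Z, 1), Add(Z, Z)))) = Add(3, Mul(-1, Mul(Add(1, Z), Mul(2, Z)))) = Add(3, Mul(-1, Mul(2, Z, Add(1, Z)))) = Add(3, Mul(-2, Z, Add(1, Z))))
Function('n')(L, q) = Add(3, q, Mul(-2, L), Mul(-2, Pow(L, 2))) (Function('n')(L, q) = Add(q, Add(3, Mul(-2, L), Mul(-2, Pow(L, 2)))) = Add(3, q, Mul(-2, L), Mul(-2, Pow(L, 2))))
Mul(Function('n')(Add(Add(-5, 7), -7), 4), Add(b, 722)) = Mul(Add(3, 4, Mul(-2, Add(Add(-5, 7), -7)), Mul(-2, Pow(Add(Add(-5, 7), -7), 2))), Add(-2016870, 722)) = Mul(Add(3, 4, Mul(-2, Add(2, -7)), Mul(-2, Pow(Add(2, -7), 2))), -2016148) = Mul(Add(3, 4, Mul(-2, -5), Mul(-2, Pow(-5, 2))), -2016148) = Mul(Add(3, 4, 10, Mul(-2, 25)), -2016148) = Mul(Add(3, 4, 10, -50), -2016148) = Mul(-33, -2016148) = 66532884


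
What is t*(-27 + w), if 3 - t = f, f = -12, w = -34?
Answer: -915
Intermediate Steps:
t = 15 (t = 3 - 1*(-12) = 3 + 12 = 15)
t*(-27 + w) = 15*(-27 - 34) = 15*(-61) = -915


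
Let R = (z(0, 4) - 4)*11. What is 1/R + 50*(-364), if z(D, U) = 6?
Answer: -400399/22 ≈ -18200.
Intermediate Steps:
R = 22 (R = (6 - 4)*11 = 2*11 = 22)
1/R + 50*(-364) = 1/22 + 50*(-364) = 1/22 - 18200 = -400399/22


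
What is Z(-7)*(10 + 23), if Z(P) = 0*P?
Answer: 0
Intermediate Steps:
Z(P) = 0
Z(-7)*(10 + 23) = 0*(10 + 23) = 0*33 = 0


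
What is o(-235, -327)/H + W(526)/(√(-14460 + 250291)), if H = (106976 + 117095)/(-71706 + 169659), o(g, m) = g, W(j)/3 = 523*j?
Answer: -23018955/224071 + 825294*√235831/235831 ≈ 1596.7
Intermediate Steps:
W(j) = 1569*j (W(j) = 3*(523*j) = 1569*j)
H = 224071/97953 ≈ 2.2875
o(-235, -327)/H + W(526)/(√(-14460 + 250291)) = -235/224071/97953 + (1569*526)/(√(-14460 + 250291)) = -235*97953/224071 + 825294/(√235831) = -23018955/224071 + 825294*(√235831/235831) = -23018955/224071 + 825294*√235831/235831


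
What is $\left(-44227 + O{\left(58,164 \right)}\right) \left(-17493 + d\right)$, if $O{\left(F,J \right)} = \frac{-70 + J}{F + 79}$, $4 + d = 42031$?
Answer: $- \frac{148651628670}{137} \approx -1.085 \cdot 10^{9}$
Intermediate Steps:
$d = 42027$ ($d = -4 + 42031 = 42027$)
$O{\left(F,J \right)} = \frac{-70 + J}{79 + F}$
$\left(-44227 + O{\left(58,164 \right)}\right) \left(-17493 + d\right) = \left(-44227 + \frac{-70 + 164}{79 + 58}\right) \left(-17493 + 42027\right) = \left(-44227 + \frac{1}{137} \cdot 94\right) 24534 = \left(-44227 + \frac{94}{137}\right) 24534 = \left(- \frac{6059005}{137}\right) 24534 = - \frac{148651628670}{137}$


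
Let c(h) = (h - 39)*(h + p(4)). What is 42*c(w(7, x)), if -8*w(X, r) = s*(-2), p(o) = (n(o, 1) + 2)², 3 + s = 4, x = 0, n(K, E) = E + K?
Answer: -641235/8 ≈ -80154.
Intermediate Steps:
s = 1 (s = -3 + 4 = 1)
p(o) = (3 + o)² (p(o) = ((1 + o) + 2)² = (3 + o)²)
w(X, r) = ¼ (w(X, r) = -(-2)/8 = -⅛*(-2) = ¼)
c(h) = (-39 + h)*(49 + h) (c(h) = (h - 39)*(h + (3 + 4)²) = (-39 + h)*(h + 7²) = (-39 + h)*(h + 49) = (-39 + h)*(49 + h))
42*c(w(7, x)) = 42*(-1911 + (¼)² + 10*(¼)) = 42*(-1911 + 1/16 + 5/2) = 42*(-30535/16) = -641235/8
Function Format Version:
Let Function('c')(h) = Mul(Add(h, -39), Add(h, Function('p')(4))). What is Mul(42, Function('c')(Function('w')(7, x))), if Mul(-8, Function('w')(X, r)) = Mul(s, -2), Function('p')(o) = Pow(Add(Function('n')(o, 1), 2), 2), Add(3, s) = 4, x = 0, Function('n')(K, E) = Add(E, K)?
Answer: Rational(-641235, 8) ≈ -80154.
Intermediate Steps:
s = 1 (s = Add(-3, 4) = 1)
Function('p')(o) = Pow(Add(3, o), 2) (Function('p')(o) = Pow(Add(Add(1, o), 2), 2) = Pow(Add(3, o), 2))
Function('w')(X, r) = Rational(1, 4) (Function('w')(X, r) = Mul(Rational(-1, 8), Mul(1, -2)) = Mul(Rational(-1, 8), -2) = Rational(1, 4))
Function('c')(h) = Mul(Add(-39, h), Add(49, h)) (Function('c')(h) = Mul(Add(h, -39), Add(h, Pow(Add(3, 4), 2))) = Mul(Add(-39, h), Add(h, Pow(7, 2))) = Mul(Add(-39, h), Add(h, 49)) = Mul(Add(-39, h), Add(49, h)))
Mul(42, Function('c')(Function('w')(7, x))) = Mul(42, Add(-1911, Pow(Rational(1, 4), 2), Mul(10, Rational(1, 4)))) = Mul(42, Add(-1911, Rational(1, 16), Rational(5, 2))) = Mul(42, Rational(-30535, 16)) = Rational(-641235, 8)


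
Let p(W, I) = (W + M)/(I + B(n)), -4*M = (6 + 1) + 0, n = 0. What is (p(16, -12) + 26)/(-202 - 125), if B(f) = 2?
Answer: -983/13080 ≈ -0.075153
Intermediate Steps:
M = -7/4 (M = -((6 + 1) + 0)/4 = -(7 + 0)/4 = -1/4*7 = -7/4 ≈ -1.7500)
p(W, I) = (-7/4 + W)/(2 + I) (p(W, I) = (W - 7/4)/(I + 2) = (-7/4 + W)/(2 + I))
(p(16, -12) + 26)/(-202 - 125) = ((-7/4 + 16)/(2 - 12) + 26)/(-202 - 125) = ((57/4)/(-10) + 26)/(-327) = (-1/10*57/4 + 26)*(-1/327) = (-57/40 + 26)*(-1/327) = (983/40)*(-1/327) = -983/13080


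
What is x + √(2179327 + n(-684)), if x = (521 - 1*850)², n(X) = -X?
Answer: 108241 + √2180011 ≈ 1.0972e+5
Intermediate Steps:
x = 108241 (x = (521 - 850)² = (-329)² = 108241)
x + √(2179327 + n(-684)) = 108241 + √(2179327 - 1*(-684)) = 108241 + √(2179327 + 684) = 108241 + √2180011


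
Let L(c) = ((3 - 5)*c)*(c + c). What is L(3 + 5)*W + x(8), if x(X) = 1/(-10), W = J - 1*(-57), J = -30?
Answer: -69121/10 ≈ -6912.1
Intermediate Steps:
L(c) = -4*c**2 (L(c) = (-2*c)*(2*c) = -4*c**2)
W = 27 (W = -30 - 1*(-57) = -30 + 57 = 27)
x(X) = -1/10
L(3 + 5)*W + x(8) = -4*(3 + 5)**2*27 - 1/10 = -4*8**2*27 - 1/10 = -4*64*27 - 1/10 = -256*27 - 1/10 = -6912 - 1/10 = -69121/10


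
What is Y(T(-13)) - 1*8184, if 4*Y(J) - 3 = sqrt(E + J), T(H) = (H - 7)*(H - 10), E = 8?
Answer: -32733/4 + 3*sqrt(13)/2 ≈ -8177.8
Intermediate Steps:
T(H) = (-10 + H)*(-7 + H) (T(H) = (-7 + H)*(-10 + H) = (-10 + H)*(-7 + H))
Y(J) = 3/4 + sqrt(8 + J)/4
Y(T(-13)) - 1*8184 = (3/4 + sqrt(8 + (70 + (-13)**2 - 17*(-13)))/4) - 1*8184 = (3/4 + sqrt(8 + (70 + 169 + 221))/4) - 8184 = (3/4 + sqrt(8 + 460)/4) - 8184 = (3/4 + sqrt(468)/4) - 8184 = (3/4 + (6*sqrt(13))/4) - 8184 = (3/4 + 3*sqrt(13)/2) - 8184 = -32733/4 + 3*sqrt(13)/2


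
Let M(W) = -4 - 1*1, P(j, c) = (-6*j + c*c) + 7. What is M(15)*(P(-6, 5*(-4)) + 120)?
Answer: -2815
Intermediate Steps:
P(j, c) = 7 + c² - 6*j (P(j, c) = (-6*j + c²) + 7 = (c² - 6*j) + 7 = 7 + c² - 6*j)
M(W) = -5 (M(W) = -4 - 1 = -5)
M(15)*(P(-6, 5*(-4)) + 120) = -5*((7 + (5*(-4))² - 6*(-6)) + 120) = -5*((7 + (-20)² + 36) + 120) = -5*((7 + 400 + 36) + 120) = -5*(443 + 120) = -5*563 = -2815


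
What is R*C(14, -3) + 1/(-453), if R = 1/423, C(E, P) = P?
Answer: -66/7097 ≈ -0.0092997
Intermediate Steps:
R = 1/423 ≈ 0.0023641
R*C(14, -3) + 1/(-453) = (1/423)*(-3) + 1/(-453) = -1/141 - 1/453 = -66/7097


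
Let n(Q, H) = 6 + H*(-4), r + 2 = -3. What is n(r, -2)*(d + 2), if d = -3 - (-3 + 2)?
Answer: 0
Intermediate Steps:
r = -5 (r = -2 - 3 = -5)
n(Q, H) = 6 - 4*H
d = -2 (d = -3 - 1*(-1) = -3 + 1 = -2)
n(r, -2)*(d + 2) = (6 - 4*(-2))*(-2 + 2) = (6 + 8)*0 = 14*0 = 0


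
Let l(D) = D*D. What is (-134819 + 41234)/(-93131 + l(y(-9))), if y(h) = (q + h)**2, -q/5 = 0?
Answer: 18717/17314 ≈ 1.0810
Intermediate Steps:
q = 0 (q = -5*0 = 0)
y(h) = h**2 (y(h) = (0 + h)**2 = h**2)
l(D) = D**2
(-134819 + 41234)/(-93131 + l(y(-9))) = (-134819 + 41234)/(-93131 + ((-9)**2)**2) = -93585/(-93131 + 81**2) = -93585/(-93131 + 6561) = -93585/(-86570) = -93585*(-1/86570) = 18717/17314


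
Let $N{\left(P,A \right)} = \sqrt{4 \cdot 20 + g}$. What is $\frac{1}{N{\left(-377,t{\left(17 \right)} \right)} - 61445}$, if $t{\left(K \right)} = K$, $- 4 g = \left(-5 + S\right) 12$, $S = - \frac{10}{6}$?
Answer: $- \frac{1}{61435} \approx -1.6277 \cdot 10^{-5}$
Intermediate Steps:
$S = - \frac{5}{3}$ ($S = \left(-10\right) \frac{1}{6} = - \frac{5}{3} \approx -1.6667$)
$g = 20$ ($g = - \frac{\left(-5 - \frac{5}{3}\right) 12}{4} = - \frac{\left(- \frac{20}{3}\right) 12}{4} = \left(- \frac{1}{4}\right) \left(-80\right) = 20$)
$N{\left(P,A \right)} = 10$ ($N{\left(P,A \right)} = \sqrt{4 \cdot 20 + 20} = \sqrt{80 + 20} = \sqrt{100} = 10$)
$\frac{1}{N{\left(-377,t{\left(17 \right)} \right)} - 61445} = \frac{1}{10 - 61445} = \frac{1}{-61435} = - \frac{1}{61435}$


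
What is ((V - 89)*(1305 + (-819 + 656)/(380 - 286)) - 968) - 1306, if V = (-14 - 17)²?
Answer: 53306174/47 ≈ 1.1342e+6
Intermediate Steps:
V = 961 (V = (-31)² = 961)
((V - 89)*(1305 + (-819 + 656)/(380 - 286)) - 968) - 1306 = ((961 - 89)*(1305 + (-819 + 656)/(380 - 286)) - 968) - 1306 = (872*(1305 - 163/94) - 968) - 1306 = (872*(122507/94) - 968) - 1306 = (53413052/47 - 968) - 1306 = 53367556/47 - 1306 = 53306174/47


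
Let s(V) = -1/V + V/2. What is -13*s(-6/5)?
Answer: -91/30 ≈ -3.0333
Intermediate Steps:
s(V) = V/2 - 1/V (s(V) = -1/V + V*(½) = -1/V + V/2 = V/2 - 1/V)
-13*s(-6/5) = -13*((-6/5)/2 - 1/((-6/5))) = -13*((-6*⅕)/2 - 1/((-6*⅕))) = -13*((½)*(-6/5) - 1/(-6/5)) = -13*(-⅗ - 1*(-⅚)) = -13*(-⅗ + ⅚) = -13*7/30 = -91/30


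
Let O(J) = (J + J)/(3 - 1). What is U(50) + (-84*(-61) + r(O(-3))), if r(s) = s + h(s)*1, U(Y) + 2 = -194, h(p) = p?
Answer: 4922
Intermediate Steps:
O(J) = J (O(J) = (2*J)/2 = (2*J)*(½) = J)
U(Y) = -196 (U(Y) = -2 - 194 = -196)
r(s) = 2*s (r(s) = s + s*1 = s + s = 2*s)
U(50) + (-84*(-61) + r(O(-3))) = -196 + (-84*(-61) + 2*(-3)) = -196 + (5124 - 6) = -196 + 5118 = 4922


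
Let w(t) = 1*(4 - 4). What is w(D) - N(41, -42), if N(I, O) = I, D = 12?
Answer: -41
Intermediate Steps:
w(t) = 0 (w(t) = 1*0 = 0)
w(D) - N(41, -42) = 0 - 1*41 = 0 - 41 = -41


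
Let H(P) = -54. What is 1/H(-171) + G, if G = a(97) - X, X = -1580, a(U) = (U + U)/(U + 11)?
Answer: 14236/9 ≈ 1581.8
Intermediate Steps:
a(U) = 2*U/(11 + U) (a(U) = (2*U)/(11 + U) = 2*U/(11 + U))
G = 85417/54 (G = 2*97/(11 + 97) - 1*(-1580) = 2*97/108 + 1580 = 2*97*(1/108) + 1580 = 97/54 + 1580 = 85417/54 ≈ 1581.8)
1/H(-171) + G = 1/(-54) + 85417/54 = -1/54 + 85417/54 = 14236/9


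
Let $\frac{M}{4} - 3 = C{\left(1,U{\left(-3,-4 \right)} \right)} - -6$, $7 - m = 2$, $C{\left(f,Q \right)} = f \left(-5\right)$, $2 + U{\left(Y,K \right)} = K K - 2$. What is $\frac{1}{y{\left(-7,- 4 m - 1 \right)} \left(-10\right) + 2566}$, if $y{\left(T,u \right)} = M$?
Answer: $\frac{1}{2406} \approx 0.00041563$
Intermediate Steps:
$U{\left(Y,K \right)} = -4 + K^{2}$ ($U{\left(Y,K \right)} = -2 + \left(K K - 2\right) = -2 + \left(K^{2} - 2\right) = -2 + \left(-2 + K^{2}\right) = -4 + K^{2}$)
$C{\left(f,Q \right)} = - 5 f$
$m = 5$ ($m = 7 - 2 = 5$)
$M = 16$ ($M = 12 + 4 \left(\left(-5\right) 1 - -6\right) = 12 + 4 \left(-5 + 6\right) = 12 + 4 \cdot 1 = 12 + 4 = 16$)
$y{\left(T,u \right)} = 16$
$\frac{1}{y{\left(-7,- 4 m - 1 \right)} \left(-10\right) + 2566} = \frac{1}{16 \left(-10\right) + 2566} = \frac{1}{-160 + 2566} = \frac{1}{2406}$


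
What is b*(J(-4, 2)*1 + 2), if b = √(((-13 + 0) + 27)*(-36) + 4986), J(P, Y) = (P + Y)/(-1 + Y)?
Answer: 0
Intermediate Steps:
J(P, Y) = (P + Y)/(-1 + Y)
b = 3*√498 (b = √((-13 + 27)*(-36) + 4986) = √(14*(-36) + 4986) = √(-504 + 4986) = √4482 = 3*√498 ≈ 66.948)
b*(J(-4, 2)*1 + 2) = (3*√498)*(((-4 + 2)/(-1 + 2))*1 + 2) = (3*√498)*((-2/1)*1 + 2) = (3*√498)*((1*(-2))*1 + 2) = (3*√498)*(-2*1 + 2) = (3*√498)*(-2 + 2) = (3*√498)*0 = 0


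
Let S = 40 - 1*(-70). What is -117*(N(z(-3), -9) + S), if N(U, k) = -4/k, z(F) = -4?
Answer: -12922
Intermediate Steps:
S = 110 (S = 40 + 70 = 110)
-117*(N(z(-3), -9) + S) = -117*(-4/(-9) + 110) = -117*(-4*(-1/9) + 110) = -117*(4/9 + 110) = -117*994/9 = -12922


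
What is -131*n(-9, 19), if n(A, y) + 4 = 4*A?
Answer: 5240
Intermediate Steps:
n(A, y) = -4 + 4*A
-131*n(-9, 19) = -131*(-4 + 4*(-9)) = -131*(-4 - 36) = -131*(-40) = 5240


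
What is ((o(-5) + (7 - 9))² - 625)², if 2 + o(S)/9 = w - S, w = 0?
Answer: 0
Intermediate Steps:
o(S) = -18 - 9*S (o(S) = -18 + 9*(0 - S) = -18 + 9*(-S) = -18 - 9*S)
((o(-5) + (7 - 9))² - 625)² = (((-18 - 9*(-5)) + (7 - 9))² - 625)² = (((-18 + 45) - 2)² - 625)² = ((27 - 2)² - 625)² = (25² - 625)² = (625 - 625)² = 0² = 0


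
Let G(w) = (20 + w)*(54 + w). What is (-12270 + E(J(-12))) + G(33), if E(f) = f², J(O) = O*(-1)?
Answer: -7515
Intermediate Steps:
J(O) = -O
(-12270 + E(J(-12))) + G(33) = (-12270 + (-1*(-12))²) + (1080 + 33² + 74*33) = (-12270 + 12²) + (1080 + 1089 + 2442) = (-12270 + 144) + 4611 = -12126 + 4611 = -7515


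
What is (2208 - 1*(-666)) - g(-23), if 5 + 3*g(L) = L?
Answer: 8650/3 ≈ 2883.3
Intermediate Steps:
g(L) = -5/3 + L/3
(2208 - 1*(-666)) - g(-23) = (2208 - 1*(-666)) - (-5/3 + (1/3)*(-23)) = (2208 + 666) - (-5/3 - 23/3) = 2874 - 1*(-28/3) = 2874 + 28/3 = 8650/3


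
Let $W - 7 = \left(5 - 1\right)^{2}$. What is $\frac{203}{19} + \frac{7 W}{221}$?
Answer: $\frac{47922}{4199} \approx 11.413$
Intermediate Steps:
$W = 23$ ($W = 7 + \left(5 - 1\right)^{2} = 7 + 4^{2} = 7 + 16 = 23$)
$\frac{203}{19} + \frac{7 W}{221} = \frac{203}{19} + \frac{7 \cdot 23}{221} = 203 \cdot \frac{1}{19} + 161 \cdot \frac{1}{221} = \frac{203}{19} + \frac{161}{221} = \frac{47922}{4199}$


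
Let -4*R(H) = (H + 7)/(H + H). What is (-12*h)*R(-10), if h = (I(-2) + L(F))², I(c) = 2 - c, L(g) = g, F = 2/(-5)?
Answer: 729/125 ≈ 5.8320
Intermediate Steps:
F = -⅖ (F = 2*(-⅕) = -⅖ ≈ -0.40000)
h = 324/25 (h = ((2 - 1*(-2)) - ⅖)² = ((2 + 2) - ⅖)² = (4 - ⅖)² = (18/5)² = 324/25 ≈ 12.960)
R(H) = -(7 + H)/(8*H) (R(H) = -(H + 7)/(4*(H + H)) = -(7 + H)/(4*(2*H)) = -(7 + H)*1/(2*H)/4 = -(7 + H)/(8*H))
(-12*h)*R(-10) = (-12*324/25)*((⅛)*(-7 - 1*(-10))/(-10)) = -486*(-1)*(-7 + 10)/(25*10) = -486*(-1)*3/(25*10) = -3888/25*(-3/80) = 729/125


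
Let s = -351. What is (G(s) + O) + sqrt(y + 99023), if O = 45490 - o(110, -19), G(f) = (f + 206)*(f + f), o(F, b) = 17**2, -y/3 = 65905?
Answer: 146991 + 2*I*sqrt(24673) ≈ 1.4699e+5 + 314.15*I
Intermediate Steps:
y = -197715 (y = -3*65905 = -197715)
o(F, b) = 289
G(f) = 2*f*(206 + f) (G(f) = (206 + f)*(2*f) = 2*f*(206 + f))
O = 45201 (O = 45490 - 1*289 = 45490 - 289 = 45201)
(G(s) + O) + sqrt(y + 99023) = (2*(-351)*(206 - 351) + 45201) + sqrt(-197715 + 99023) = (2*(-351)*(-145) + 45201) + sqrt(-98692) = (101790 + 45201) + 2*I*sqrt(24673) = 146991 + 2*I*sqrt(24673)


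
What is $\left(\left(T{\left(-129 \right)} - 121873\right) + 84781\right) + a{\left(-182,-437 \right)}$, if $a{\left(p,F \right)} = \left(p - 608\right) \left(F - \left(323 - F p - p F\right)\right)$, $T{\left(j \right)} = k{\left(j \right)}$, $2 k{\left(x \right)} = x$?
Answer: $- \frac{250200953}{2} \approx -1.251 \cdot 10^{8}$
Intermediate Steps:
$k{\left(x \right)} = \frac{x}{2}$
$T{\left(j \right)} = \frac{j}{2}$
$a{\left(p,F \right)} = \left(-608 + p\right) \left(-323 + F + 2 F p\right)$ ($a{\left(p,F \right)} = \left(-608 + p\right) \left(F + \left(\left(F p + F p\right) - 323\right)\right) = \left(-608 + p\right) \left(F + \left(2 F p - 323\right)\right) = \left(-608 + p\right) \left(F + \left(-323 + 2 F p\right)\right) = \left(-608 + p\right) \left(-323 + F + 2 F p\right)$)
$\left(\left(T{\left(-129 \right)} - 121873\right) + 84781\right) + a{\left(-182,-437 \right)} = \left(\left(\frac{1}{2} \left(-129\right) - 121873\right) + 84781\right) - \left(-520866 + 28950376 + 96633810\right) = \left(\left(- \frac{129}{2} - 121873\right) + 84781\right) + \left(196384 + 265696 + 58786 - 96633810 + 2 \left(-437\right) 33124\right) = \left(- \frac{243875}{2} + 84781\right) + \left(196384 + 265696 + 58786 - 96633810 - 28950376\right) = - \frac{74313}{2} - 125063320 = - \frac{250200953}{2}$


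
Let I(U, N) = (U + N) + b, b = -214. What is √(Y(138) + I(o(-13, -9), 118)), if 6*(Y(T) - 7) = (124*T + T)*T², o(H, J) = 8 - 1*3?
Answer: 2*√13687854 ≈ 7399.4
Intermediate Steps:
o(H, J) = 5 (o(H, J) = 8 - 3 = 5)
I(U, N) = -214 + N + U (I(U, N) = (U + N) - 214 = (N + U) - 214 = -214 + N + U)
Y(T) = 7 + 125*T³/6 (Y(T) = 7 + ((124*T + T)*T²)/6 = 7 + ((125*T)*T²)/6 = 7 + (125*T³)/6 = 7 + 125*T³/6)
√(Y(138) + I(o(-13, -9), 118)) = √((7 + (125/6)*138³) + (-214 + 118 + 5)) = √((7 + (125/6)*2628072) - 91) = √((7 + 54751500) - 91) = √(54751507 - 91) = √54751416 = 2*√13687854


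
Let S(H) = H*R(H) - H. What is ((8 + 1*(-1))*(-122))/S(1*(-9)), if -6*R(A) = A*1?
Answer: 1708/9 ≈ 189.78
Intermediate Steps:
R(A) = -A/6
S(H) = -H - H²/6 (S(H) = H*(-H/6) - H = -H²/6 - H = -H - H²/6)
((8 + 1*(-1))*(-122))/S(1*(-9)) = ((8 + 1*(-1))*(-122))/((-1*(-9)*(6 + 1*(-9))/6)) = ((8 - 1)*(-122))/((-⅙*(-9)*(6 - 9))) = (7*(-122))/((-⅙*(-9)*(-3))) = -854/(-9/2) = -854*(-2/9) = 1708/9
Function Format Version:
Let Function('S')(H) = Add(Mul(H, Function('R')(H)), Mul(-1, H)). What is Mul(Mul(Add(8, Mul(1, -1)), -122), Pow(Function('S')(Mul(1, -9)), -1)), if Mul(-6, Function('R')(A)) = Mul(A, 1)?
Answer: Rational(1708, 9) ≈ 189.78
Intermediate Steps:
Function('R')(A) = Mul(Rational(-1, 6), A) (Function('R')(A) = Mul(Rational(-1, 6), Mul(A, 1)) = Mul(Rational(-1, 6), A))
Function('S')(H) = Add(Mul(-1, H), Mul(Rational(-1, 6), Pow(H, 2))) (Function('S')(H) = Add(Mul(H, Mul(Rational(-1, 6), H)), Mul(-1, H)) = Add(Mul(Rational(-1, 6), Pow(H, 2)), Mul(-1, H)) = Add(Mul(-1, H), Mul(Rational(-1, 6), Pow(H, 2))))
Mul(Mul(Add(8, Mul(1, -1)), -122), Pow(Function('S')(Mul(1, -9)), -1)) = Mul(Mul(Add(8, Mul(1, -1)), -122), Pow(Mul(Rational(-1, 6), Mul(1, -9), Add(6, Mul(1, -9))), -1)) = Mul(Mul(Add(8, -1), -122), Pow(Mul(Rational(-1, 6), -9, Add(6, -9)), -1)) = Mul(Mul(7, -122), Pow(Mul(Rational(-1, 6), -9, -3), -1)) = Mul(-854, Pow(Rational(-9, 2), -1)) = Mul(-854, Rational(-2, 9)) = Rational(1708, 9)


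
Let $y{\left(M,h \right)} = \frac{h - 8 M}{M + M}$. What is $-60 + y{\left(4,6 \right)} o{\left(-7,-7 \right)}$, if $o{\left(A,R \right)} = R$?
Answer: $- \frac{149}{4} \approx -37.25$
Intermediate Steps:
$y{\left(M,h \right)} = \frac{h - 8 M}{2 M}$
$-60 + y{\left(4,6 \right)} o{\left(-7,-7 \right)} = -60 + \left(-4 + \frac{1}{2} \cdot 6 \cdot \frac{1}{4}\right) \left(-7\right) = -60 + \left(-4 + \frac{3}{4}\right) \left(-7\right) = -60 - - \frac{91}{4} = -60 + \frac{91}{4} = - \frac{149}{4}$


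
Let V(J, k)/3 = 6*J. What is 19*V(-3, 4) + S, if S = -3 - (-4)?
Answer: -1025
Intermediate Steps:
V(J, k) = 18*J (V(J, k) = 3*(6*J) = 18*J)
S = 1 (S = -3 - 4*(-1) = -3 + 4 = 1)
19*V(-3, 4) + S = 19*(18*(-3)) + 1 = 19*(-54) + 1 = -1026 + 1 = -1025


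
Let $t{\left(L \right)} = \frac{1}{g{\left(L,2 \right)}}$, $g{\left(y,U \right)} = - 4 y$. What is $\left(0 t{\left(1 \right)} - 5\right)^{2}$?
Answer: $25$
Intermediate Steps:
$t{\left(L \right)} = - \frac{1}{4 L}$ ($t{\left(L \right)} = \frac{1}{\left(-4\right) L} = - \frac{1}{4 L}$)
$\left(0 t{\left(1 \right)} - 5\right)^{2} = \left(0 \left(- \frac{1}{4 \cdot 1}\right) - 5\right)^{2} = \left(0 \left(\left(- \frac{1}{4}\right) 1\right) - 5\right)^{2} = \left(0 \left(- \frac{1}{4}\right) - 5\right)^{2} = \left(0 - 5\right)^{2} = \left(-5\right)^{2} = 25$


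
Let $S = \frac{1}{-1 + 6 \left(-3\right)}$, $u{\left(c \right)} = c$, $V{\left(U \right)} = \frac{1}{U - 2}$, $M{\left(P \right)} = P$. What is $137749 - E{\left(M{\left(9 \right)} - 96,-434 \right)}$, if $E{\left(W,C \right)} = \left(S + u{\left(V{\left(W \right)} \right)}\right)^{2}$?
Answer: $\frac{393890636605}{2859481} \approx 1.3775 \cdot 10^{5}$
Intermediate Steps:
$V{\left(U \right)} = \frac{1}{-2 + U}$
$S = - \frac{1}{19}$ ($S = \frac{1}{-1 - 18} = \frac{1}{-19} = - \frac{1}{19} \approx -0.052632$)
$E{\left(W,C \right)} = \left(- \frac{1}{19} + \frac{1}{-2 + W}\right)^{2}$
$137749 - E{\left(M{\left(9 \right)} - 96,-434 \right)} = 137749 - \frac{\left(-21 + \left(9 - 96\right)\right)^{2}}{361 \left(-2 + \left(9 - 96\right)\right)^{2}} = 137749 - \frac{\left(-21 - 87\right)^{2}}{361 \left(-2 - 87\right)^{2}} = 137749 - \frac{\left(-108\right)^{2}}{361 \cdot 7921} = 137749 - \frac{1}{361} \cdot 11664 \cdot \frac{1}{7921} = 137749 - \frac{11664}{2859481} = \frac{393890636605}{2859481}$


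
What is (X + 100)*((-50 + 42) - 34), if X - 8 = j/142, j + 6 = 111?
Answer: -324261/71 ≈ -4567.1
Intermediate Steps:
j = 105 (j = -6 + 111 = 105)
X = 1241/142 (X = 8 + 105/142 = 1241/142 ≈ 8.7394)
(X + 100)*((-50 + 42) - 34) = (1241/142 + 100)*((-50 + 42) - 34) = 15441*(-8 - 34)/142 = (15441/142)*(-42) = -324261/71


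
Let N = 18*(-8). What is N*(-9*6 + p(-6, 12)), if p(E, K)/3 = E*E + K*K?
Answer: -69984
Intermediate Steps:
N = -144
p(E, K) = 3*E² + 3*K² (p(E, K) = 3*(E*E + K*K) = 3*(E² + K²) = 3*E² + 3*K²)
N*(-9*6 + p(-6, 12)) = -144*(-9*6 + (3*(-6)² + 3*12²)) = -144*(-54 + (3*36 + 3*144)) = -144*(-54 + (108 + 432)) = -144*(-54 + 540) = -144*486 = -69984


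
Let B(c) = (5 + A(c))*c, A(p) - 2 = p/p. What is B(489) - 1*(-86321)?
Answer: 90233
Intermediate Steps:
A(p) = 3 (A(p) = 2 + p/p = 2 + 1 = 3)
B(c) = 8*c (B(c) = (5 + 3)*c = 8*c)
B(489) - 1*(-86321) = 8*489 - 1*(-86321) = 3912 + 86321 = 90233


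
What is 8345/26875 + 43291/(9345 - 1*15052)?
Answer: -223164142/30675125 ≈ -7.2751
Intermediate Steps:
8345/26875 + 43291/(9345 - 1*15052) = 8345*(1/26875) + 43291/(9345 - 15052) = 1669/5375 + 43291/(-5707) = 1669/5375 + 43291*(-1/5707) = 1669/5375 - 43291/5707 = -223164142/30675125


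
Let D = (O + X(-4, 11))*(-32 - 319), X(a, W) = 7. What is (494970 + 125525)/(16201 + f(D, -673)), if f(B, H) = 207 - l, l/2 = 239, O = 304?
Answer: 124099/3186 ≈ 38.951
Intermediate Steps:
l = 478 (l = 2*239 = 478)
D = -109161 (D = (304 + 7)*(-32 - 319) = 311*(-351) = -109161)
f(B, H) = -271 (f(B, H) = 207 - 1*478 = 207 - 478 = -271)
(494970 + 125525)/(16201 + f(D, -673)) = (494970 + 125525)/(16201 - 271) = 620495/15930 = 620495*(1/15930) = 124099/3186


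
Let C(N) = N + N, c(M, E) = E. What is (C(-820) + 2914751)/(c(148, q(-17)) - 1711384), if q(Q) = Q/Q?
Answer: -971037/570461 ≈ -1.7022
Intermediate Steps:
q(Q) = 1
C(N) = 2*N
(C(-820) + 2914751)/(c(148, q(-17)) - 1711384) = (2*(-820) + 2914751)/(1 - 1711384) = (-1640 + 2914751)/(-1711383) = 2913111*(-1/1711383) = -971037/570461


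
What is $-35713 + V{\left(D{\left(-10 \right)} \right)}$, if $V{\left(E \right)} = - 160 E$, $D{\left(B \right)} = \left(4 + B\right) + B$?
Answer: $-33153$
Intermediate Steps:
$D{\left(B \right)} = 4 + 2 B$
$-35713 + V{\left(D{\left(-10 \right)} \right)} = -35713 - 160 \left(4 + 2 \left(-10\right)\right) = -35713 - 160 \left(4 - 20\right) = -35713 - -2560 = -35713 + 2560 = -33153$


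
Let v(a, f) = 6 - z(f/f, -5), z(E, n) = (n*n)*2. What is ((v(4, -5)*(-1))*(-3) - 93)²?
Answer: 50625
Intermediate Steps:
z(E, n) = 2*n² (z(E, n) = n²*2 = 2*n²)
v(a, f) = -44 (v(a, f) = 6 - 2*(-5)² = 6 - 2*25 = 6 - 1*50 = 6 - 50 = -44)
((v(4, -5)*(-1))*(-3) - 93)² = (-44*(-1)*(-3) - 93)² = (44*(-3) - 93)² = (-132 - 93)² = (-225)² = 50625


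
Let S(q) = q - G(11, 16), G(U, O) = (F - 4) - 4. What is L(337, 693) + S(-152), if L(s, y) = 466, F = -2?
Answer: 324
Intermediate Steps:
G(U, O) = -10 (G(U, O) = (-2 - 4) - 4 = -6 - 4 = -10)
S(q) = 10 + q (S(q) = q - 1*(-10) = q + 10 = 10 + q)
L(337, 693) + S(-152) = 466 + (10 - 152) = 466 - 142 = 324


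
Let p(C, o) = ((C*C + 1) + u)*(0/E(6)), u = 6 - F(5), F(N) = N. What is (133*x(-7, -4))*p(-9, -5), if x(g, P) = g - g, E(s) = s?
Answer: 0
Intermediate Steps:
u = 1 (u = 6 - 1*5 = 6 - 5 = 1)
x(g, P) = 0
p(C, o) = 0 (p(C, o) = ((C*C + 1) + 1)*(0/6) = ((C**2 + 1) + 1)*(0*(1/6)) = ((1 + C**2) + 1)*0 = (2 + C**2)*0 = 0)
(133*x(-7, -4))*p(-9, -5) = (133*0)*0 = 0*0 = 0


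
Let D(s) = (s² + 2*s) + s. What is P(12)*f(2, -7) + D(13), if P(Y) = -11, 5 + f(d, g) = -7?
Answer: 340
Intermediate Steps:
f(d, g) = -12 (f(d, g) = -5 - 7 = -12)
D(s) = s² + 3*s
P(12)*f(2, -7) + D(13) = -11*(-12) + 13*(3 + 13) = 132 + 13*16 = 132 + 208 = 340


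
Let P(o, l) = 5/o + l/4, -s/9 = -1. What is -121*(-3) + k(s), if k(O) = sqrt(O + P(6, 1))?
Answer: 363 + 11*sqrt(3)/6 ≈ 366.18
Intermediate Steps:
s = 9 (s = -9*(-1) = 9)
P(o, l) = 5/o + l/4 (P(o, l) = 5/o + l*(1/4) = 5/o + l/4)
k(O) = sqrt(13/12 + O) (k(O) = sqrt(O + (5/6 + (1/4)*1)) = sqrt(O + (5*(1/6) + 1/4)) = sqrt(O + (5/6 + 1/4)) = sqrt(O + 13/12) = sqrt(13/12 + O))
-121*(-3) + k(s) = -121*(-3) + sqrt(39 + 36*9)/6 = 363 + sqrt(39 + 324)/6 = 363 + sqrt(363)/6 = 363 + (11*sqrt(3))/6 = 363 + 11*sqrt(3)/6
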